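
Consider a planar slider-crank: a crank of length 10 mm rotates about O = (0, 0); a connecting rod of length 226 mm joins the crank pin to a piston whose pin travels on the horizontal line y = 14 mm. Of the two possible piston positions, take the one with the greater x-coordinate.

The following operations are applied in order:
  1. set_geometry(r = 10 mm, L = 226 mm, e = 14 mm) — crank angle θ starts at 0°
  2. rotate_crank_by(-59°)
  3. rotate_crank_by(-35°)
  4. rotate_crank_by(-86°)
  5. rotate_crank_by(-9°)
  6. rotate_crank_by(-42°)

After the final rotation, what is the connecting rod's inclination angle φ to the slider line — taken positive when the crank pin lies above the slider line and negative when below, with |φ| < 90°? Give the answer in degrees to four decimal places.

-1.5793

set_geometry: r = 10 mm, L = 226 mm, e = 14 mm; θ ← 0°
rotate_crank_by(-59°): θ ← 0° -59° = -59°
rotate_crank_by(-35°): θ ← -59° -35° = -94°
rotate_crank_by(-86°): θ ← -94° -86° = -180°
rotate_crank_by(-9°): θ ← -180° -9° = -189°
rotate_crank_by(-42°): θ ← -189° -42° = -231°
crank pin P = (r cos θ, r sin θ) = (-6.293204, 7.771460)
h = r sin θ − e = 7.771460 − 14 = -6.228540
sin φ = h / L = -6.228540 / 226 = -0.02755991
φ = arcsin(-0.02755991) = -1.579267°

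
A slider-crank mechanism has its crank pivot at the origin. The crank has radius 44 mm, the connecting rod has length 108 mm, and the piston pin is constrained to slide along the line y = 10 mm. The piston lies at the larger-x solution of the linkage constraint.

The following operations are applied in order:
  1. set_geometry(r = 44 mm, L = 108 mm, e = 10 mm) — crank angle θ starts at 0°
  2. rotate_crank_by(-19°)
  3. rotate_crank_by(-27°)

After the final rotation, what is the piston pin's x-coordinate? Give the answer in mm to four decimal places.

130.2103

set_geometry: r = 44 mm, L = 108 mm, e = 10 mm; θ ← 0°
rotate_crank_by(-19°): θ ← 0° -19° = -19°
rotate_crank_by(-27°): θ ← -19° -27° = -46°
crank pin P = (r cos θ, r sin θ) = (30.564968, -31.650951)
h = r sin θ − e = -31.650951 − 10 = -41.650951
x = r cos θ + √(L² − h²) = 30.564968 + √(11664.0 − 1734.8017) = 30.564968 + 99.645362 = 130.210331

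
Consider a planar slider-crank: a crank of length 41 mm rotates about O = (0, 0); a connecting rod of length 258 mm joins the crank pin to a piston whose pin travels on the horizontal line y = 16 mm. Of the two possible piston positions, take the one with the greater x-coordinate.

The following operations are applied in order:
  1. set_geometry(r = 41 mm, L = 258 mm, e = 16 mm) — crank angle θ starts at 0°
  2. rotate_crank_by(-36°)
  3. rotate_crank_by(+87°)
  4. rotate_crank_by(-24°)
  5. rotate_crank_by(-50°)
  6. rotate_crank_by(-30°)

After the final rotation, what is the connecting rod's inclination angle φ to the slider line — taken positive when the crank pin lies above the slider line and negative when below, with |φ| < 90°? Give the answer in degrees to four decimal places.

-10.8904

set_geometry: r = 41 mm, L = 258 mm, e = 16 mm; θ ← 0°
rotate_crank_by(-36°): θ ← 0° -36° = -36°
rotate_crank_by(+87°): θ ← -36° +87° = 51°
rotate_crank_by(-24°): θ ← 51° -24° = 27°
rotate_crank_by(-50°): θ ← 27° -50° = -23°
rotate_crank_by(-30°): θ ← -23° -30° = -53°
crank pin P = (r cos θ, r sin θ) = (24.674416, -32.744056)
h = r sin θ − e = -32.744056 − 16 = -48.744056
sin φ = h / L = -48.744056 / 258 = -0.18893045
φ = arcsin(-0.18893045) = -10.890373°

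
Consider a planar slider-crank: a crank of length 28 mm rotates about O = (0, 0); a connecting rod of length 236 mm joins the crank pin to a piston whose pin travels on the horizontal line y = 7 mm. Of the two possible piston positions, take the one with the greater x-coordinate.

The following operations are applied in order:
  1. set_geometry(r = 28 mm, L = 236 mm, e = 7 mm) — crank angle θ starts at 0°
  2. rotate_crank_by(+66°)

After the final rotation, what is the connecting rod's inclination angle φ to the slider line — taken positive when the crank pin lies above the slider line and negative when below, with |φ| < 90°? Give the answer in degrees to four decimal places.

4.5153

set_geometry: r = 28 mm, L = 236 mm, e = 7 mm; θ ← 0°
rotate_crank_by(+66°): θ ← 0° +66° = 66°
crank pin P = (r cos θ, r sin θ) = (11.388626, 25.579273)
h = r sin θ − e = 25.579273 − 7 = 18.579273
sin φ = h / L = 18.579273 / 236 = 0.07872573
φ = arcsin(0.07872573) = 4.515325°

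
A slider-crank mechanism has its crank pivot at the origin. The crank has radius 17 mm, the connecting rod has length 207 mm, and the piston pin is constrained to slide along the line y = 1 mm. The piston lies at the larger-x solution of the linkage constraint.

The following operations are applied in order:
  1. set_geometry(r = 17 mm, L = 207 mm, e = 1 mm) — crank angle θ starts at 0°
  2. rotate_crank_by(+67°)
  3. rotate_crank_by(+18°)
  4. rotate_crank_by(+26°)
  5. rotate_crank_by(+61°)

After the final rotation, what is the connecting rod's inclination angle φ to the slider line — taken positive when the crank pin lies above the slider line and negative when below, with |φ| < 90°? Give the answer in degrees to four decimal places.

set_geometry: r = 17 mm, L = 207 mm, e = 1 mm; θ ← 0°
rotate_crank_by(+67°): θ ← 0° +67° = 67°
rotate_crank_by(+18°): θ ← 67° +18° = 85°
rotate_crank_by(+26°): θ ← 85° +26° = 111°
rotate_crank_by(+61°): θ ← 111° +61° = 172°
crank pin P = (r cos θ, r sin θ) = (-16.834557, 2.365943)
h = r sin θ − e = 2.365943 − 1 = 1.365943
sin φ = h / L = 1.365943 / 207 = 0.00659876
φ = arcsin(0.00659876) = 0.378084°

0.3781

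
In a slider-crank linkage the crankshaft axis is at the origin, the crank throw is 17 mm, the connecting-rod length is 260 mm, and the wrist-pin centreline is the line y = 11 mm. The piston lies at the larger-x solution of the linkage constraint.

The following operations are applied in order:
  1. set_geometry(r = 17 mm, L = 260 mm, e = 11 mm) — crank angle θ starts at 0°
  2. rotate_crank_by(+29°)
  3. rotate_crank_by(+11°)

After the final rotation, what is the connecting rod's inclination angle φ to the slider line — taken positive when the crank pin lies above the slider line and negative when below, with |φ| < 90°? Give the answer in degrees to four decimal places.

set_geometry: r = 17 mm, L = 260 mm, e = 11 mm; θ ← 0°
rotate_crank_by(+29°): θ ← 0° +29° = 29°
rotate_crank_by(+11°): θ ← 29° +11° = 40°
crank pin P = (r cos θ, r sin θ) = (13.022756, 10.927389)
h = r sin θ − e = 10.927389 − 11 = -0.072611
sin φ = h / L = -0.072611 / 260 = -0.00027927
φ = arcsin(-0.00027927) = -0.016001°

-0.0160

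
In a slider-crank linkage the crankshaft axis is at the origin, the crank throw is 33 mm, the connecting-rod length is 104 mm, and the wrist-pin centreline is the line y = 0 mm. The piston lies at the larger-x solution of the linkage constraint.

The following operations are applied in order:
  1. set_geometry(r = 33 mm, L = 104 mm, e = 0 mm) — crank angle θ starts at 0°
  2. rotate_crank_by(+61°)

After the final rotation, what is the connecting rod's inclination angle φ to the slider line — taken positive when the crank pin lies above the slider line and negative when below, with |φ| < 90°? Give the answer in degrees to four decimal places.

set_geometry: r = 33 mm, L = 104 mm, e = 0 mm; θ ← 0°
rotate_crank_by(+61°): θ ← 0° +61° = 61°
crank pin P = (r cos θ, r sin θ) = (15.998717, 28.862450)
h = r sin θ − e = 28.862450 − 0 = 28.862450
sin φ = h / L = 28.862450 / 104 = 0.27752356
φ = arcsin(0.27752356) = 16.112459°

16.1125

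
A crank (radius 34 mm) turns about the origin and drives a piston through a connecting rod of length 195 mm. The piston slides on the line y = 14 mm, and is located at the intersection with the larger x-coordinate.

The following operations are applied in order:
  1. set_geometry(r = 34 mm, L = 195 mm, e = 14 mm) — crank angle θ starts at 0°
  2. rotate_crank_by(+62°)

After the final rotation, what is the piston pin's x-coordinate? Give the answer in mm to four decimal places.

210.3028

set_geometry: r = 34 mm, L = 195 mm, e = 14 mm; θ ← 0°
rotate_crank_by(+62°): θ ← 0° +62° = 62°
crank pin P = (r cos θ, r sin θ) = (15.962033, 30.020218)
h = r sin θ − e = 30.020218 − 14 = 16.020218
x = r cos θ + √(L² − h²) = 15.962033 + √(38025.0 − 256.6474) = 15.962033 + 194.340816 = 210.302849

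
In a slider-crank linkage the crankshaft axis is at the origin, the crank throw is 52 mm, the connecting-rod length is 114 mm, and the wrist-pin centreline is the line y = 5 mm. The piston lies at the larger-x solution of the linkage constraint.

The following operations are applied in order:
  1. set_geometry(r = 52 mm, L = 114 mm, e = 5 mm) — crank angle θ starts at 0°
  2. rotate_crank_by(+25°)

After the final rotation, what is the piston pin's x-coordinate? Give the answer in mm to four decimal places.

159.8569

set_geometry: r = 52 mm, L = 114 mm, e = 5 mm; θ ← 0°
rotate_crank_by(+25°): θ ← 0° +25° = 25°
crank pin P = (r cos θ, r sin θ) = (47.128005, 21.976150)
h = r sin θ − e = 21.976150 − 5 = 16.976150
x = r cos θ + √(L² − h²) = 47.128005 + √(12996.0 − 288.1897) = 47.128005 + 112.728924 = 159.856929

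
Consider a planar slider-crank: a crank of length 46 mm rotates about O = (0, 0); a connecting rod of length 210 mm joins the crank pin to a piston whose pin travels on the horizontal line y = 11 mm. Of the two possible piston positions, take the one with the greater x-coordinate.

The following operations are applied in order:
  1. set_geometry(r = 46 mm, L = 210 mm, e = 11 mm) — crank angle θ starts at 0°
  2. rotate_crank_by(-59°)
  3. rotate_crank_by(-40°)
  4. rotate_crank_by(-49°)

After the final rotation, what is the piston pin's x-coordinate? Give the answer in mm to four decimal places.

167.9886

set_geometry: r = 46 mm, L = 210 mm, e = 11 mm; θ ← 0°
rotate_crank_by(-59°): θ ← 0° -59° = -59°
rotate_crank_by(-40°): θ ← -59° -40° = -99°
rotate_crank_by(-49°): θ ← -99° -49° = -148°
crank pin P = (r cos θ, r sin θ) = (-39.010212, -24.376286)
h = r sin θ − e = -24.376286 − 11 = -35.376286
x = r cos θ + √(L² − h²) = -39.010212 + √(44100.0 − 1251.4816) = -39.010212 + 206.998837 = 167.988624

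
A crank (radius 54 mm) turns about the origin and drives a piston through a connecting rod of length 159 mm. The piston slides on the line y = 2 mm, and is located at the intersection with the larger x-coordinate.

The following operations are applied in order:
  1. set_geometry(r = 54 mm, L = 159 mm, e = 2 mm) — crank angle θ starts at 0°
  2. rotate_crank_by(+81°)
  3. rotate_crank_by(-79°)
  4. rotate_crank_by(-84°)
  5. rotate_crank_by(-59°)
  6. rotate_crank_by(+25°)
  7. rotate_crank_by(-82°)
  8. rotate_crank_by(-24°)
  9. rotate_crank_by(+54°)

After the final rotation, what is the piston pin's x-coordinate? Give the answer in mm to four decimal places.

set_geometry: r = 54 mm, L = 159 mm, e = 2 mm; θ ← 0°
rotate_crank_by(+81°): θ ← 0° +81° = 81°
rotate_crank_by(-79°): θ ← 81° -79° = 2°
rotate_crank_by(-84°): θ ← 2° -84° = -82°
rotate_crank_by(-59°): θ ← -82° -59° = -141°
rotate_crank_by(+25°): θ ← -141° +25° = -116°
rotate_crank_by(-82°): θ ← -116° -82° = -198°
rotate_crank_by(-24°): θ ← -198° -24° = -222°
rotate_crank_by(+54°): θ ← -222° +54° = -168°
crank pin P = (r cos θ, r sin θ) = (-52.819970, -11.227231)
h = r sin θ − e = -11.227231 − 2 = -13.227231
x = r cos θ + √(L² − h²) = -52.819970 + √(25281.0 − 174.9596) = -52.819970 + 158.448857 = 105.628887

105.6289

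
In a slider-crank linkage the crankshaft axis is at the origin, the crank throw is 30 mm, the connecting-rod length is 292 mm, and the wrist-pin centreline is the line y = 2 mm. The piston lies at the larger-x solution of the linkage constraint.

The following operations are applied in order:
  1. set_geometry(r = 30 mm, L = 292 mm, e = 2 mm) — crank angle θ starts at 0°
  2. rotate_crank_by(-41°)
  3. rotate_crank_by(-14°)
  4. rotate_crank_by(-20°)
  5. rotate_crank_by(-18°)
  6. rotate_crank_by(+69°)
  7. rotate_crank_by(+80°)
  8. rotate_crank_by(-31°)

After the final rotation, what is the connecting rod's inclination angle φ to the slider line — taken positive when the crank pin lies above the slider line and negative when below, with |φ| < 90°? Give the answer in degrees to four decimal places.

set_geometry: r = 30 mm, L = 292 mm, e = 2 mm; θ ← 0°
rotate_crank_by(-41°): θ ← 0° -41° = -41°
rotate_crank_by(-14°): θ ← -41° -14° = -55°
rotate_crank_by(-20°): θ ← -55° -20° = -75°
rotate_crank_by(-18°): θ ← -75° -18° = -93°
rotate_crank_by(+69°): θ ← -93° +69° = -24°
rotate_crank_by(+80°): θ ← -24° +80° = 56°
rotate_crank_by(-31°): θ ← 56° -31° = 25°
crank pin P = (r cos θ, r sin θ) = (27.189234, 12.678548)
h = r sin θ − e = 12.678548 − 2 = 10.678548
sin φ = h / L = 10.678548 / 292 = 0.03657037
φ = arcsin(0.03657037) = 2.095795°

2.0958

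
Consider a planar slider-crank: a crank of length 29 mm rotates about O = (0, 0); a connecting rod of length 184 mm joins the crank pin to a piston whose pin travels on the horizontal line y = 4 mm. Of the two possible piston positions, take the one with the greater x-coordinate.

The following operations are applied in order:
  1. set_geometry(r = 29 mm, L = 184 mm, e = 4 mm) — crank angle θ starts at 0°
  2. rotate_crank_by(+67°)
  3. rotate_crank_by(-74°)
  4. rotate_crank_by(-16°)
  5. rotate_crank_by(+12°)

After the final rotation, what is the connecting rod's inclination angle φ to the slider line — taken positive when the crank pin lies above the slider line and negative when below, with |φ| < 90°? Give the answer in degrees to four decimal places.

-2.9700

set_geometry: r = 29 mm, L = 184 mm, e = 4 mm; θ ← 0°
rotate_crank_by(+67°): θ ← 0° +67° = 67°
rotate_crank_by(-74°): θ ← 67° -74° = -7°
rotate_crank_by(-16°): θ ← -7° -16° = -23°
rotate_crank_by(+12°): θ ← -23° +12° = -11°
crank pin P = (r cos θ, r sin θ) = (28.467188, -5.533461)
h = r sin θ − e = -5.533461 − 4 = -9.533461
sin φ = h / L = -9.533461 / 184 = -0.05181229
φ = arcsin(-0.05181229) = -2.969955°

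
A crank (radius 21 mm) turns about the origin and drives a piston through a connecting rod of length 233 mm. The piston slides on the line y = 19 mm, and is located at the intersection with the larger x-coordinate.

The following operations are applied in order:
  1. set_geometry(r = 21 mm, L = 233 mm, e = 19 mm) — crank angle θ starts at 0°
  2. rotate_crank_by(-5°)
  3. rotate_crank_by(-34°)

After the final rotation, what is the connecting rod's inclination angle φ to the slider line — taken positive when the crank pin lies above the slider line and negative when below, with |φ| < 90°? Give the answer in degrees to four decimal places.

set_geometry: r = 21 mm, L = 233 mm, e = 19 mm; θ ← 0°
rotate_crank_by(-5°): θ ← 0° -5° = -5°
rotate_crank_by(-34°): θ ← -5° -34° = -39°
crank pin P = (r cos θ, r sin θ) = (16.320065, -13.215728)
h = r sin θ − e = -13.215728 − 19 = -32.215728
sin φ = h / L = -32.215728 / 233 = -0.13826493
φ = arcsin(-0.13826493) = -7.947458°

-7.9475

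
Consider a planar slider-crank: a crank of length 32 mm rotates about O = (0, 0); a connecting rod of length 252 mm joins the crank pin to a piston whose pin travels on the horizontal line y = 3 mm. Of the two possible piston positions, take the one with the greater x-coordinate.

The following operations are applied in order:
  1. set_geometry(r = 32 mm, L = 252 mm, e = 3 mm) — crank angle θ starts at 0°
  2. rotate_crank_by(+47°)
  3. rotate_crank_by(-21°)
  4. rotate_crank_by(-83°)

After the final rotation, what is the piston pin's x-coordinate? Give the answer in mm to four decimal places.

267.6558

set_geometry: r = 32 mm, L = 252 mm, e = 3 mm; θ ← 0°
rotate_crank_by(+47°): θ ← 0° +47° = 47°
rotate_crank_by(-21°): θ ← 47° -21° = 26°
rotate_crank_by(-83°): θ ← 26° -83° = -57°
crank pin P = (r cos θ, r sin θ) = (17.428449, -26.837458)
h = r sin θ − e = -26.837458 − 3 = -29.837458
x = r cos θ + √(L² − h²) = 17.428449 + √(63504.0 − 890.2739) = 17.428449 + 250.227349 = 267.655798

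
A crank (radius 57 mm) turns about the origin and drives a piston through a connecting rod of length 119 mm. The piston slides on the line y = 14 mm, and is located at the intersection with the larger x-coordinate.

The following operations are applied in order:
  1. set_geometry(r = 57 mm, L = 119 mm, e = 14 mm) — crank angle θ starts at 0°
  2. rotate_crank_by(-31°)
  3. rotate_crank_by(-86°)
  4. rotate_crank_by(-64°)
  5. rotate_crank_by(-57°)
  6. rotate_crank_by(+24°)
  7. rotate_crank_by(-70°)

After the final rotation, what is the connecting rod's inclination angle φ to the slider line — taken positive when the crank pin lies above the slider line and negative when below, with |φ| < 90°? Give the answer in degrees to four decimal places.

set_geometry: r = 57 mm, L = 119 mm, e = 14 mm; θ ← 0°
rotate_crank_by(-31°): θ ← 0° -31° = -31°
rotate_crank_by(-86°): θ ← -31° -86° = -117°
rotate_crank_by(-64°): θ ← -117° -64° = -181°
rotate_crank_by(-57°): θ ← -181° -57° = -238°
rotate_crank_by(+24°): θ ← -238° +24° = -214°
rotate_crank_by(-70°): θ ← -214° -70° = -284°
crank pin P = (r cos θ, r sin θ) = (13.789548, 55.306856)
h = r sin θ − e = 55.306856 − 14 = 41.306856
sin φ = h / L = 41.306856 / 119 = 0.34711644
φ = arcsin(0.34711644) = 20.311045°

20.3110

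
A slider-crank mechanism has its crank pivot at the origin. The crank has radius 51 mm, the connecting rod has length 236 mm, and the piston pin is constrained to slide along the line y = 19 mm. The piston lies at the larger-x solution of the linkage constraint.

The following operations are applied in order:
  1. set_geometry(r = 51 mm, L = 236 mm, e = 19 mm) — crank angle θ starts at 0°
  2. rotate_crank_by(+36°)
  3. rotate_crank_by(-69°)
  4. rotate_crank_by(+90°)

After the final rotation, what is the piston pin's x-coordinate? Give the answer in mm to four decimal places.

262.5763

set_geometry: r = 51 mm, L = 236 mm, e = 19 mm; θ ← 0°
rotate_crank_by(+36°): θ ← 0° +36° = 36°
rotate_crank_by(-69°): θ ← 36° -69° = -33°
rotate_crank_by(+90°): θ ← -33° +90° = 57°
crank pin P = (r cos θ, r sin θ) = (27.776591, 42.772199)
h = r sin θ − e = 42.772199 − 19 = 23.772199
x = r cos θ + √(L² − h²) = 27.776591 + √(55696.0 − 565.1174) = 27.776591 + 234.799665 = 262.576256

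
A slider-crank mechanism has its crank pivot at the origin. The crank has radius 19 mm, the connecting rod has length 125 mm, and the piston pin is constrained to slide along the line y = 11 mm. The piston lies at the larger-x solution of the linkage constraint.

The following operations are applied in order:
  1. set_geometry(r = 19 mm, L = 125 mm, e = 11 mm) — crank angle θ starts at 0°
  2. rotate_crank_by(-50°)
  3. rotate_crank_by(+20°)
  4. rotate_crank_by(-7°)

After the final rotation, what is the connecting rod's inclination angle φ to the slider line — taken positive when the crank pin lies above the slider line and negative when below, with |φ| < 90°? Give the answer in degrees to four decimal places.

-10.3392

set_geometry: r = 19 mm, L = 125 mm, e = 11 mm; θ ← 0°
rotate_crank_by(-50°): θ ← 0° -50° = -50°
rotate_crank_by(+20°): θ ← -50° +20° = -30°
rotate_crank_by(-7°): θ ← -30° -7° = -37°
crank pin P = (r cos θ, r sin θ) = (15.174075, -11.434485)
h = r sin θ − e = -11.434485 − 11 = -22.434485
sin φ = h / L = -22.434485 / 125 = -0.17947588
φ = arcsin(-0.17947588) = -10.339233°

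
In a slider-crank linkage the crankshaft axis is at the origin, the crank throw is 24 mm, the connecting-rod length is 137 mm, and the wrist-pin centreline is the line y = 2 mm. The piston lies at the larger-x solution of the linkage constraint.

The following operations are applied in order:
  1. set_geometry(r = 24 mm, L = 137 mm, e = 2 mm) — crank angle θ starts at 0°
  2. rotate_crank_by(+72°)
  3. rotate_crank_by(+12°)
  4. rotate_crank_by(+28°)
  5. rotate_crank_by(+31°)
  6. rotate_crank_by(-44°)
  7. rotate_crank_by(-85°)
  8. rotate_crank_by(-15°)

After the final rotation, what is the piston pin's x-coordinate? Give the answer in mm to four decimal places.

set_geometry: r = 24 mm, L = 137 mm, e = 2 mm; θ ← 0°
rotate_crank_by(+72°): θ ← 0° +72° = 72°
rotate_crank_by(+12°): θ ← 72° +12° = 84°
rotate_crank_by(+28°): θ ← 84° +28° = 112°
rotate_crank_by(+31°): θ ← 112° +31° = 143°
rotate_crank_by(-44°): θ ← 143° -44° = 99°
rotate_crank_by(-85°): θ ← 99° -85° = 14°
rotate_crank_by(-15°): θ ← 14° -15° = -1°
crank pin P = (r cos θ, r sin θ) = (23.996345, -0.418858)
h = r sin θ − e = -0.418858 − 2 = -2.418858
x = r cos θ + √(L² − h²) = 23.996345 + √(18769.0 − 5.8509) = 23.996345 + 136.978645 = 160.974989

160.9750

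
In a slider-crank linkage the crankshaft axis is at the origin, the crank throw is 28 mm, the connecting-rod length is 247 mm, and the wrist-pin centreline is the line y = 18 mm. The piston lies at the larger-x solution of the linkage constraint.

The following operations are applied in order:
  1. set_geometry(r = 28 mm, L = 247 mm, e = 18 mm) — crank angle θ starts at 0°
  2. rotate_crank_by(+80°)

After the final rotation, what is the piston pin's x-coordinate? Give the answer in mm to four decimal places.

251.6765

set_geometry: r = 28 mm, L = 247 mm, e = 18 mm; θ ← 0°
rotate_crank_by(+80°): θ ← 0° +80° = 80°
crank pin P = (r cos θ, r sin θ) = (4.862149, 27.574617)
h = r sin θ − e = 27.574617 − 18 = 9.574617
x = r cos θ + √(L² − h²) = 4.862149 + √(61009.0 − 91.6733) = 4.862149 + 246.814357 = 251.676506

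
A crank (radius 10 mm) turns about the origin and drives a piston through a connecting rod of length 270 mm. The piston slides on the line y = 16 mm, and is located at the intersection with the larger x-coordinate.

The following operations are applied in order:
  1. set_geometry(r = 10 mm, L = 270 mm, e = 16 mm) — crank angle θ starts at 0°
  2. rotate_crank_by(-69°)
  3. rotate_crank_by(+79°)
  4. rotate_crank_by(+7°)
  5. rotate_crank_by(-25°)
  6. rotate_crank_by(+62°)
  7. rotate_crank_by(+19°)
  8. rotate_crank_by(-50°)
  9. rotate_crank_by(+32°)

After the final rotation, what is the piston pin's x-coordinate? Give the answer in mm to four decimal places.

275.6228

set_geometry: r = 10 mm, L = 270 mm, e = 16 mm; θ ← 0°
rotate_crank_by(-69°): θ ← 0° -69° = -69°
rotate_crank_by(+79°): θ ← -69° +79° = 10°
rotate_crank_by(+7°): θ ← 10° +7° = 17°
rotate_crank_by(-25°): θ ← 17° -25° = -8°
rotate_crank_by(+62°): θ ← -8° +62° = 54°
rotate_crank_by(+19°): θ ← 54° +19° = 73°
rotate_crank_by(-50°): θ ← 73° -50° = 23°
rotate_crank_by(+32°): θ ← 23° +32° = 55°
crank pin P = (r cos θ, r sin θ) = (5.735764, 8.191520)
h = r sin θ − e = 8.191520 − 16 = -7.808480
x = r cos θ + √(L² − h²) = 5.735764 + √(72900.0 − 60.9724) = 5.735764 + 269.887065 = 275.622829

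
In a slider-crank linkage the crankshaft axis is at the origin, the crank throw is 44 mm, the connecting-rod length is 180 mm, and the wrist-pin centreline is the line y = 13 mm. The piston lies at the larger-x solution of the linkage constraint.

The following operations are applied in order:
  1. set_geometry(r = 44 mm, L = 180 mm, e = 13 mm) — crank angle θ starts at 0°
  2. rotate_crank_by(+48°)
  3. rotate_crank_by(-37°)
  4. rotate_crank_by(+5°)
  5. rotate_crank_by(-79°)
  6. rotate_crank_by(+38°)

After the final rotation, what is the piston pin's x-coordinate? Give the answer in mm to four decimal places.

217.0829

set_geometry: r = 44 mm, L = 180 mm, e = 13 mm; θ ← 0°
rotate_crank_by(+48°): θ ← 0° +48° = 48°
rotate_crank_by(-37°): θ ← 48° -37° = 11°
rotate_crank_by(+5°): θ ← 11° +5° = 16°
rotate_crank_by(-79°): θ ← 16° -79° = -63°
rotate_crank_by(+38°): θ ← -63° +38° = -25°
crank pin P = (r cos θ, r sin θ) = (39.877543, -18.595204)
h = r sin θ − e = -18.595204 − 13 = -31.595204
x = r cos θ + √(L² − h²) = 39.877543 + √(32400.0 − 998.2569) = 39.877543 + 177.205370 = 217.082913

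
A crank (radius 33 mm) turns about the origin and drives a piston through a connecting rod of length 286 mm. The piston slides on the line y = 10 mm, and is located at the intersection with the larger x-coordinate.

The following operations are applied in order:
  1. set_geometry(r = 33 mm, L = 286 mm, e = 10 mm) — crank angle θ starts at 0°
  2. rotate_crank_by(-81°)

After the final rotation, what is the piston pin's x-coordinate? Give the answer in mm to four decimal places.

set_geometry: r = 33 mm, L = 286 mm, e = 10 mm; θ ← 0°
rotate_crank_by(-81°): θ ← 0° -81° = -81°
crank pin P = (r cos θ, r sin θ) = (5.162337, -32.593715)
h = r sin θ − e = -32.593715 − 10 = -42.593715
x = r cos θ + √(L² − h²) = 5.162337 + √(81796.0 − 1814.2246) = 5.162337 + 282.810494 = 287.972831

287.9728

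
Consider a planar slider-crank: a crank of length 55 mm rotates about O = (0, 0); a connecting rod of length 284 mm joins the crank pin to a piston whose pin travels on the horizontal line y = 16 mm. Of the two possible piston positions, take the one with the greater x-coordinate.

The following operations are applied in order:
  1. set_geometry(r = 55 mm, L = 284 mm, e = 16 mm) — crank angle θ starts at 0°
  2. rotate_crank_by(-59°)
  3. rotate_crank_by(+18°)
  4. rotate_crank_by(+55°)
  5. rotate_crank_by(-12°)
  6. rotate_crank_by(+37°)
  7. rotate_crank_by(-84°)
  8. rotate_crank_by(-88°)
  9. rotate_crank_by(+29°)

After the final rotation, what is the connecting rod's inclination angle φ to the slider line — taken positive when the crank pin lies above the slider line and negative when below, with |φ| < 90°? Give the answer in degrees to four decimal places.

set_geometry: r = 55 mm, L = 284 mm, e = 16 mm; θ ← 0°
rotate_crank_by(-59°): θ ← 0° -59° = -59°
rotate_crank_by(+18°): θ ← -59° +18° = -41°
rotate_crank_by(+55°): θ ← -41° +55° = 14°
rotate_crank_by(-12°): θ ← 14° -12° = 2°
rotate_crank_by(+37°): θ ← 2° +37° = 39°
rotate_crank_by(-84°): θ ← 39° -84° = -45°
rotate_crank_by(-88°): θ ← -45° -88° = -133°
rotate_crank_by(+29°): θ ← -133° +29° = -104°
crank pin P = (r cos θ, r sin θ) = (-13.305704, -53.366265)
h = r sin θ − e = -53.366265 − 16 = -69.366265
sin φ = h / L = -69.366265 / 284 = -0.24424741
φ = arcsin(-0.24424741) = -14.137362°

-14.1374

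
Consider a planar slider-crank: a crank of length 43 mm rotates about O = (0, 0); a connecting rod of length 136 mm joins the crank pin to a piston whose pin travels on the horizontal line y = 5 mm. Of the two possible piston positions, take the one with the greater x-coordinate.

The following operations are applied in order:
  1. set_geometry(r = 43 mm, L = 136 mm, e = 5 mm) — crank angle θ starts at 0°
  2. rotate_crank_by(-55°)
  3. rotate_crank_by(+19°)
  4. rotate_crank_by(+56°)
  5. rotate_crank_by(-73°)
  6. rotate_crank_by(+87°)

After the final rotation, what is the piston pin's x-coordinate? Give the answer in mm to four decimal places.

170.3085

set_geometry: r = 43 mm, L = 136 mm, e = 5 mm; θ ← 0°
rotate_crank_by(-55°): θ ← 0° -55° = -55°
rotate_crank_by(+19°): θ ← -55° +19° = -36°
rotate_crank_by(+56°): θ ← -36° +56° = 20°
rotate_crank_by(-73°): θ ← 20° -73° = -53°
rotate_crank_by(+87°): θ ← -53° +87° = 34°
crank pin P = (r cos θ, r sin θ) = (35.648616, 24.045295)
h = r sin θ − e = 24.045295 − 5 = 19.045295
x = r cos θ + √(L² − h²) = 35.648616 + √(18496.0 − 362.7233) = 35.648616 + 134.659856 = 170.308471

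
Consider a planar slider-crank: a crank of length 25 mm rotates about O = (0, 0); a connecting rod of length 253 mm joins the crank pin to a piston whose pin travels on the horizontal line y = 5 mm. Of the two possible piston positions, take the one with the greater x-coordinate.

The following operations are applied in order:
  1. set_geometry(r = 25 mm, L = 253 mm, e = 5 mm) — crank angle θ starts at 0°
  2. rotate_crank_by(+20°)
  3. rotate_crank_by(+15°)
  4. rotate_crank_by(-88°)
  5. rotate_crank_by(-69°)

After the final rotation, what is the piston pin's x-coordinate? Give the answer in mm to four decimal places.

set_geometry: r = 25 mm, L = 253 mm, e = 5 mm; θ ← 0°
rotate_crank_by(+20°): θ ← 0° +20° = 20°
rotate_crank_by(+15°): θ ← 20° +15° = 35°
rotate_crank_by(-88°): θ ← 35° -88° = -53°
rotate_crank_by(-69°): θ ← -53° -69° = -122°
crank pin P = (r cos θ, r sin θ) = (-13.247982, -21.201202)
h = r sin θ − e = -21.201202 − 5 = -26.201202
x = r cos θ + √(L² − h²) = -13.247982 + √(64009.0 − 686.5030) = -13.247982 + 251.639617 = 238.391636

238.3916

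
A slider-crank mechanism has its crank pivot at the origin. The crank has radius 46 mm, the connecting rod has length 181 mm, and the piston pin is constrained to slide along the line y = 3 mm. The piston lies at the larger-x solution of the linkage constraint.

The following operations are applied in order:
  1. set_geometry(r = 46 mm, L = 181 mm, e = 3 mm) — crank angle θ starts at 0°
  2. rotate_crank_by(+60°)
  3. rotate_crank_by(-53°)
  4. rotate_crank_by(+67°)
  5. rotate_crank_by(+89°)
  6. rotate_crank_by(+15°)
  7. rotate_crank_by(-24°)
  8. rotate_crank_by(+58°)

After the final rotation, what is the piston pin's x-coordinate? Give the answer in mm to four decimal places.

set_geometry: r = 46 mm, L = 181 mm, e = 3 mm; θ ← 0°
rotate_crank_by(+60°): θ ← 0° +60° = 60°
rotate_crank_by(-53°): θ ← 60° -53° = 7°
rotate_crank_by(+67°): θ ← 7° +67° = 74°
rotate_crank_by(+89°): θ ← 74° +89° = 163°
rotate_crank_by(+15°): θ ← 163° +15° = 178°
rotate_crank_by(-24°): θ ← 178° -24° = 154°
rotate_crank_by(+58°): θ ← 154° +58° = 212°
crank pin P = (r cos θ, r sin θ) = (-39.010212, -24.376286)
h = r sin θ − e = -24.376286 − 3 = -27.376286
x = r cos θ + √(L² − h²) = -39.010212 + √(32761.0 − 749.4610) = -39.010212 + 178.917688 = 139.907475

139.9075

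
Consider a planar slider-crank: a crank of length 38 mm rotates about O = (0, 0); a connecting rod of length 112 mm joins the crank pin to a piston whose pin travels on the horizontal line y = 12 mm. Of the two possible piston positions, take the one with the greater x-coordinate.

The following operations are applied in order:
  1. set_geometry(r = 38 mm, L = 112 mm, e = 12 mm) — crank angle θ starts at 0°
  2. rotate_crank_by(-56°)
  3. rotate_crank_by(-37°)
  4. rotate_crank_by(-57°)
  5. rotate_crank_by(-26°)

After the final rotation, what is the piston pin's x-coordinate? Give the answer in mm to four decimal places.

set_geometry: r = 38 mm, L = 112 mm, e = 12 mm; θ ← 0°
rotate_crank_by(-56°): θ ← 0° -56° = -56°
rotate_crank_by(-37°): θ ← -56° -37° = -93°
rotate_crank_by(-57°): θ ← -93° -57° = -150°
rotate_crank_by(-26°): θ ← -150° -26° = -176°
crank pin P = (r cos θ, r sin θ) = (-37.907434, -2.650746)
h = r sin θ − e = -2.650746 − 12 = -14.650746
x = r cos θ + √(L² − h²) = -37.907434 + √(12544.0 − 214.6444) = -37.907434 + 111.037632 = 73.130198

73.1302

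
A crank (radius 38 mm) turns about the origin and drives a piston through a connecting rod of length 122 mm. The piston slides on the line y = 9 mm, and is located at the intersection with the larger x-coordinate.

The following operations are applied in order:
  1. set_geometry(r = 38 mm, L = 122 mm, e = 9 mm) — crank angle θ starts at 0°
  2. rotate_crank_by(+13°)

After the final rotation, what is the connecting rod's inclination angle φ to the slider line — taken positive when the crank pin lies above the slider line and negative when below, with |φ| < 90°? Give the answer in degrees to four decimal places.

set_geometry: r = 38 mm, L = 122 mm, e = 9 mm; θ ← 0°
rotate_crank_by(+13°): θ ← 0° +13° = 13°
crank pin P = (r cos θ, r sin θ) = (37.026062, 8.548140)
h = r sin θ − e = 8.548140 − 9 = -0.451860
sin φ = h / L = -0.451860 / 122 = -0.00370377
φ = arcsin(-0.00370377) = -0.212211°

-0.2122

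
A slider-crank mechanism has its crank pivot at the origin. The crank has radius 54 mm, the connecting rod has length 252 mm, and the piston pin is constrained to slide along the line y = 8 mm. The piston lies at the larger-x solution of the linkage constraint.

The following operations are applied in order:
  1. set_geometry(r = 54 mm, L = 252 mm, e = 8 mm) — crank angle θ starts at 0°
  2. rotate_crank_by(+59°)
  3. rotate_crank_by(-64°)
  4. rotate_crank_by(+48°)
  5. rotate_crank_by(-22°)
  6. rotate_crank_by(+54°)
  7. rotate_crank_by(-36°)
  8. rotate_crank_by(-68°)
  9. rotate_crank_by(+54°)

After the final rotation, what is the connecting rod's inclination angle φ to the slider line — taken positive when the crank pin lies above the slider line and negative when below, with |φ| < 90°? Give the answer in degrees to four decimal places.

3.3718

set_geometry: r = 54 mm, L = 252 mm, e = 8 mm; θ ← 0°
rotate_crank_by(+59°): θ ← 0° +59° = 59°
rotate_crank_by(-64°): θ ← 59° -64° = -5°
rotate_crank_by(+48°): θ ← -5° +48° = 43°
rotate_crank_by(-22°): θ ← 43° -22° = 21°
rotate_crank_by(+54°): θ ← 21° +54° = 75°
rotate_crank_by(-36°): θ ← 75° -36° = 39°
rotate_crank_by(-68°): θ ← 39° -68° = -29°
rotate_crank_by(+54°): θ ← -29° +54° = 25°
crank pin P = (r cos θ, r sin θ) = (48.940620, 22.821386)
h = r sin θ − e = 22.821386 − 8 = 14.821386
sin φ = h / L = 14.821386 / 252 = 0.05881502
φ = arcsin(0.05881502) = 3.371799°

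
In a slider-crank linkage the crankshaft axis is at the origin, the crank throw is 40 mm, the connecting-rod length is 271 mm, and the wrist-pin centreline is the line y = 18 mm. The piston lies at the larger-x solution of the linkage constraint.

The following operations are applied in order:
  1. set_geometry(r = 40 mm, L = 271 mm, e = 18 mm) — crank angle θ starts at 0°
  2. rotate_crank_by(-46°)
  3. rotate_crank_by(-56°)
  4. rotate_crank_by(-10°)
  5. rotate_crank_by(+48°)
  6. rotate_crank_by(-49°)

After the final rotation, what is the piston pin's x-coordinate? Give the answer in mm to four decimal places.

set_geometry: r = 40 mm, L = 271 mm, e = 18 mm; θ ← 0°
rotate_crank_by(-46°): θ ← 0° -46° = -46°
rotate_crank_by(-56°): θ ← -46° -56° = -102°
rotate_crank_by(-10°): θ ← -102° -10° = -112°
rotate_crank_by(+48°): θ ← -112° +48° = -64°
rotate_crank_by(-49°): θ ← -64° -49° = -113°
crank pin P = (r cos θ, r sin θ) = (-15.629245, -36.820194)
h = r sin θ − e = -36.820194 − 18 = -54.820194
x = r cos θ + √(L² − h²) = -15.629245 + √(73441.0 − 3005.2537) = -15.629245 + 265.397337 = 249.768092

249.7681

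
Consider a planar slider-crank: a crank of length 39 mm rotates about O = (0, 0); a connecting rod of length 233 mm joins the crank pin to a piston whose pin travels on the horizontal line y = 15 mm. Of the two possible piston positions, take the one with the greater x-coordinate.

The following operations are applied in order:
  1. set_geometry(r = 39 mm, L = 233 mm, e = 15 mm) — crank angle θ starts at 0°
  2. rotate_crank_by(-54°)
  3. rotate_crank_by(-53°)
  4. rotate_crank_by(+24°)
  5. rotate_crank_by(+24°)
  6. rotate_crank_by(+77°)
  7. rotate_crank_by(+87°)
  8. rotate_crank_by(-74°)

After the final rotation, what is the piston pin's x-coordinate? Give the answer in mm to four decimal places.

266.3740

set_geometry: r = 39 mm, L = 233 mm, e = 15 mm; θ ← 0°
rotate_crank_by(-54°): θ ← 0° -54° = -54°
rotate_crank_by(-53°): θ ← -54° -53° = -107°
rotate_crank_by(+24°): θ ← -107° +24° = -83°
rotate_crank_by(+24°): θ ← -83° +24° = -59°
rotate_crank_by(+77°): θ ← -59° +77° = 18°
rotate_crank_by(+87°): θ ← 18° +87° = 105°
rotate_crank_by(-74°): θ ← 105° -74° = 31°
crank pin P = (r cos θ, r sin θ) = (33.429525, 20.086485)
h = r sin θ − e = 20.086485 − 15 = 5.086485
x = r cos θ + √(L² − h²) = 33.429525 + √(54289.0 − 25.8723) = 33.429525 + 232.944473 = 266.373998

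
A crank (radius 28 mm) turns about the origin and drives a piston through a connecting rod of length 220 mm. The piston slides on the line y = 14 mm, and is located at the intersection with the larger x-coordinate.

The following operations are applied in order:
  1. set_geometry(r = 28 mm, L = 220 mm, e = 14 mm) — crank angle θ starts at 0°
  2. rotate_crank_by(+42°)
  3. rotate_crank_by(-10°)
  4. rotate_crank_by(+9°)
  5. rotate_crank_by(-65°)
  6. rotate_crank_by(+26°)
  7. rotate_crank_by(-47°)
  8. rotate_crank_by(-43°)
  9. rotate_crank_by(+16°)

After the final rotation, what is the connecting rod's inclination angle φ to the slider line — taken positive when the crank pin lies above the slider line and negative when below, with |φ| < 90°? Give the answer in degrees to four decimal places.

-10.6425

set_geometry: r = 28 mm, L = 220 mm, e = 14 mm; θ ← 0°
rotate_crank_by(+42°): θ ← 0° +42° = 42°
rotate_crank_by(-10°): θ ← 42° -10° = 32°
rotate_crank_by(+9°): θ ← 32° +9° = 41°
rotate_crank_by(-65°): θ ← 41° -65° = -24°
rotate_crank_by(+26°): θ ← -24° +26° = 2°
rotate_crank_by(-47°): θ ← 2° -47° = -45°
rotate_crank_by(-43°): θ ← -45° -43° = -88°
rotate_crank_by(+16°): θ ← -88° +16° = -72°
crank pin P = (r cos θ, r sin θ) = (8.652476, -26.629582)
h = r sin θ − e = -26.629582 − 14 = -40.629582
sin φ = h / L = -40.629582 / 220 = -0.18467992
φ = arcsin(-0.18467992) = -10.642472°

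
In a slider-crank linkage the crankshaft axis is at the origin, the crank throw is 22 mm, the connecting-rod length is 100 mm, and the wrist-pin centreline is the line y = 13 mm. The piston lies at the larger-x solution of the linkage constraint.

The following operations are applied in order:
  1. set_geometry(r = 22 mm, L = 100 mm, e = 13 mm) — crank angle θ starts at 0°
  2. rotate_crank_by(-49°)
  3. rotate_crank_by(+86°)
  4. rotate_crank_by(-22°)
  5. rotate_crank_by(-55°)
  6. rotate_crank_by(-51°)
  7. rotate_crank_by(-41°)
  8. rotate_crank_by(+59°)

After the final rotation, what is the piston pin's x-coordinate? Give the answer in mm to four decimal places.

set_geometry: r = 22 mm, L = 100 mm, e = 13 mm; θ ← 0°
rotate_crank_by(-49°): θ ← 0° -49° = -49°
rotate_crank_by(+86°): θ ← -49° +86° = 37°
rotate_crank_by(-22°): θ ← 37° -22° = 15°
rotate_crank_by(-55°): θ ← 15° -55° = -40°
rotate_crank_by(-51°): θ ← -40° -51° = -91°
rotate_crank_by(-41°): θ ← -91° -41° = -132°
rotate_crank_by(+59°): θ ← -132° +59° = -73°
crank pin P = (r cos θ, r sin θ) = (6.432178, -21.038705)
h = r sin θ − e = -21.038705 − 13 = -34.038705
x = r cos θ + √(L² − h²) = 6.432178 + √(10000.0 − 1158.6334) = 6.432178 + 94.028541 = 100.460719

100.4607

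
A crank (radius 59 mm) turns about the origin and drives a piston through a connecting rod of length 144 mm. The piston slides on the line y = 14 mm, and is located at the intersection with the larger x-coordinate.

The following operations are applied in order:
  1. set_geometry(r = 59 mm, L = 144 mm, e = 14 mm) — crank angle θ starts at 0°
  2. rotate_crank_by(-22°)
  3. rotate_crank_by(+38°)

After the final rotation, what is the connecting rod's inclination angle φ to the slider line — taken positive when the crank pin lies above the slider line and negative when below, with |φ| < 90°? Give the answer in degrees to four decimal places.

set_geometry: r = 59 mm, L = 144 mm, e = 14 mm; θ ← 0°
rotate_crank_by(-22°): θ ← 0° -22° = -22°
rotate_crank_by(+38°): θ ← -22° +38° = 16°
crank pin P = (r cos θ, r sin θ) = (56.714440, 16.262604)
h = r sin θ − e = 16.262604 − 14 = 2.262604
sin φ = h / L = 2.262604 / 144 = 0.01571253
φ = arcsin(0.01571253) = 0.900299°

0.9003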